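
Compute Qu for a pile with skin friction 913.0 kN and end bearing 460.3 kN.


Using Qu = Qf + Qb
Qu = 913.0 + 460.3
Qu = 1373.3 kN


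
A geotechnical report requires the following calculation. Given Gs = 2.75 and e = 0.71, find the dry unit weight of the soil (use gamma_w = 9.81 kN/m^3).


Result: 15.776 kN/m^3

Derivation:
Using gamma_d = Gs * gamma_w / (1 + e)
gamma_d = 2.75 * 9.81 / (1 + 0.71)
gamma_d = 2.75 * 9.81 / 1.71
gamma_d = 15.776 kN/m^3


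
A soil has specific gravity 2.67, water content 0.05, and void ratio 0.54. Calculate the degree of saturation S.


Using S = Gs * w / e
S = 2.67 * 0.05 / 0.54
S = 0.2472


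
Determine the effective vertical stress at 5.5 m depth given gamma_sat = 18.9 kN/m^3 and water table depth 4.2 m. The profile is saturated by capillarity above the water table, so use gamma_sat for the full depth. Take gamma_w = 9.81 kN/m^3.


Total stress = gamma_sat * depth
sigma = 18.9 * 5.5 = 103.95 kPa
Pore water pressure u = gamma_w * (depth - d_wt)
u = 9.81 * (5.5 - 4.2) = 12.753 kPa
Effective stress = sigma - u
sigma' = 103.95 - 12.753 = 91.2 kPa


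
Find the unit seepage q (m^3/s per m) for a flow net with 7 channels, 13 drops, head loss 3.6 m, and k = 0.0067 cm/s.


Result: 0.0001299 m^3/s per m

Derivation:
Convert k to m/s for unit consistency with H:
k = 0.0067 cm/s = 0.0067 / 100 m/s = 6.7e-05 m/s
Using q = k * H * Nf / Nd
Nf / Nd = 7 / 13 = 0.5385
q = 6.7e-05 * 3.6 * 0.5385
q = 0.0001299 m^3/s per m


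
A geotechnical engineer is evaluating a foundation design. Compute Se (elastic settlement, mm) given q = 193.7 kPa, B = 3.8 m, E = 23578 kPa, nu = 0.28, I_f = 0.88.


Using Se = q * B * (1 - nu^2) * I_f / E
1 - nu^2 = 1 - 0.28^2 = 0.9216
Se = 193.7 * 3.8 * 0.9216 * 0.88 / 23578
Se = 0.025318 m
Convert to mm: Se = 0.025318 * 1000 = 25.318 mm


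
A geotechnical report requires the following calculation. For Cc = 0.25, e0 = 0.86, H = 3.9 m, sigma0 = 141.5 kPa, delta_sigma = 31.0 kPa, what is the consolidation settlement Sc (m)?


Using Sc = Cc * H / (1 + e0) * log10((sigma0 + delta_sigma) / sigma0)
Stress ratio = (141.5 + 31.0) / 141.5 = 1.21908
log10(1.21908) = 0.0860327
Cc * H / (1 + e0) = 0.25 * 3.9 / (1 + 0.86) = 0.524194
Sc = 0.524194 * 0.0860327
Sc = 0.0451 m


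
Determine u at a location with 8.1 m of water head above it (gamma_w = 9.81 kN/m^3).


Result: 79.46 kPa

Derivation:
Using u = gamma_w * h_w
u = 9.81 * 8.1
u = 79.46 kPa


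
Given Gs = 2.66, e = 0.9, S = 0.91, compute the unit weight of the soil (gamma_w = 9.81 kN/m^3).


Result: 17.963 kN/m^3

Derivation:
Using gamma = gamma_w * (Gs + S*e) / (1 + e)
Numerator: Gs + S*e = 2.66 + 0.91*0.9 = 3.479
Denominator: 1 + e = 1 + 0.9 = 1.9
gamma = 9.81 * 3.479 / 1.9
gamma = 17.963 kN/m^3


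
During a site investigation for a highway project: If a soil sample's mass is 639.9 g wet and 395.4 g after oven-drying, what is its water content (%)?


Using w = (m_wet - m_dry) / m_dry * 100
m_wet - m_dry = 639.9 - 395.4 = 244.5 g
w = 244.5 / 395.4 * 100
w = 61.84 %


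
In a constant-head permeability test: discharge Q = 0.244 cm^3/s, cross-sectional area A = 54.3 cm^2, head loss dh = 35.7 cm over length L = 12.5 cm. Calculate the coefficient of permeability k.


Result: 0.001573 cm/s

Derivation:
Compute hydraulic gradient:
i = dh / L = 35.7 / 12.5 = 2.856
Then apply Darcy's law:
k = Q / (A * i)
k = 0.244 / (54.3 * 2.856)
k = 0.244 / 155.081
k = 0.001573 cm/s


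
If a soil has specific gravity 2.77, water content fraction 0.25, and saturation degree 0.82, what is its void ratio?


Using the relation e = Gs * w / S
e = 2.77 * 0.25 / 0.82
e = 0.8445


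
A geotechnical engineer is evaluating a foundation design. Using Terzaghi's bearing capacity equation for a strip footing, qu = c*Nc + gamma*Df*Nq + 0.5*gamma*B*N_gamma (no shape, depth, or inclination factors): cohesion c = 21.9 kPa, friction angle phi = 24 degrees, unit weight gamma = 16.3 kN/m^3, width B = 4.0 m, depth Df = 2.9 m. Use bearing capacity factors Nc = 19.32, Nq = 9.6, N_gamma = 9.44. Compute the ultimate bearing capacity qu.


Result: 1184.64 kPa

Derivation:
Compute qu = c*Nc + gamma*Df*Nq + 0.5*gamma*B*N_gamma
Term 1: 21.9 * 19.32 = 423.108
Term 2: 16.3 * 2.9 * 9.6 = 453.792
Term 3: 0.5 * 16.3 * 4.0 * 9.44 = 307.744
qu = 423.108 + 453.792 + 307.744
qu = 1184.64 kPa


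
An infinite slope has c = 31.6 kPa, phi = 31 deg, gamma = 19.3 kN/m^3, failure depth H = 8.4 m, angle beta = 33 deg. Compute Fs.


Result: 1.352

Derivation:
Using Fs = c / (gamma*H*sin(beta)*cos(beta)) + tan(phi)/tan(beta)
Cohesion contribution = 31.6 / (19.3*8.4*sin(33)*cos(33))
Cohesion contribution = 0.426727
Friction contribution = tan(31)/tan(33) = 0.925244
Fs = 0.426727 + 0.925244
Fs = 1.352


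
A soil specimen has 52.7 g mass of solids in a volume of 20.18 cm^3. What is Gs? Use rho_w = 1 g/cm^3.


Result: 2.611

Derivation:
Using Gs = m_s / (V_s * rho_w)
Since rho_w = 1 g/cm^3:
Gs = 52.7 / 20.18
Gs = 2.611


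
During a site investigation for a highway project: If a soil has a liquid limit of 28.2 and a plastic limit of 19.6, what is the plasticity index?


Using PI = LL - PL
PI = 28.2 - 19.6
PI = 8.6


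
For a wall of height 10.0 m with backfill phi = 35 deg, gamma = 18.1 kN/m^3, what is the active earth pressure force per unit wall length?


Compute active earth pressure coefficient:
Ka = tan^2(45 - phi/2) = tan^2(27.5) = 0.27099
Compute active force:
Pa = 0.5 * Ka * gamma * H^2
Pa = 0.5 * 0.27099 * 18.1 * 10.0^2
Pa = 245.25 kN/m


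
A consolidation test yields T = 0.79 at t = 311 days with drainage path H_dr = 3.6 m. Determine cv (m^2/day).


Using cv = T * H_dr^2 / t
H_dr^2 = 3.6^2 = 12.96
cv = 0.79 * 12.96 / 311
cv = 0.03292 m^2/day


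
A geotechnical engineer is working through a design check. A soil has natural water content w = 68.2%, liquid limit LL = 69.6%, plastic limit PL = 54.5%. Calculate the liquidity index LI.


First compute the plasticity index:
PI = LL - PL = 69.6 - 54.5 = 15.1
Then compute the liquidity index:
LI = (w - PL) / PI
LI = (68.2 - 54.5) / 15.1
LI = 0.907


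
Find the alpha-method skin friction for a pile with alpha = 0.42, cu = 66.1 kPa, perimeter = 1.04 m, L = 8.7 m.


Result: 251.19 kN

Derivation:
Using Qs = alpha * cu * perimeter * L
Qs = 0.42 * 66.1 * 1.04 * 8.7
Qs = 251.19 kN


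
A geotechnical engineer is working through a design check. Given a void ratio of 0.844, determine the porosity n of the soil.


Using the relation n = e / (1 + e)
n = 0.844 / (1 + 0.844)
n = 0.844 / 1.844
n = 0.4577


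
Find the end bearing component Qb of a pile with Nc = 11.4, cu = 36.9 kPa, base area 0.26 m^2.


Result: 109.37 kN

Derivation:
Using Qb = Nc * cu * Ab
Qb = 11.4 * 36.9 * 0.26
Qb = 109.37 kN


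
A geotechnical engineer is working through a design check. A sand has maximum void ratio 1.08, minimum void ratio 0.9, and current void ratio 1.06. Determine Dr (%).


Using Dr = (e_max - e) / (e_max - e_min) * 100
e_max - e = 1.08 - 1.06 = 0.02
e_max - e_min = 1.08 - 0.9 = 0.18
Dr = 0.02 / 0.18 * 100
Dr = 11.11 %


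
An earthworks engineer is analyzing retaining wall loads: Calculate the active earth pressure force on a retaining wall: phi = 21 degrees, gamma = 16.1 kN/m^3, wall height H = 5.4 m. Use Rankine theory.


Compute active earth pressure coefficient:
Ka = tan^2(45 - phi/2) = tan^2(34.5) = 0.472355
Compute active force:
Pa = 0.5 * Ka * gamma * H^2
Pa = 0.5 * 0.472355 * 16.1 * 5.4^2
Pa = 110.88 kN/m


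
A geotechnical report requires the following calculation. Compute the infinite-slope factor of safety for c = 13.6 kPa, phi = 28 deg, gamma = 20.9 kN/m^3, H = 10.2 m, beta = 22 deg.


Result: 1.5

Derivation:
Using Fs = c / (gamma*H*sin(beta)*cos(beta)) + tan(phi)/tan(beta)
Cohesion contribution = 13.6 / (20.9*10.2*sin(22)*cos(22))
Cohesion contribution = 0.183675
Friction contribution = tan(28)/tan(22) = 1.31603
Fs = 0.183675 + 1.31603
Fs = 1.5


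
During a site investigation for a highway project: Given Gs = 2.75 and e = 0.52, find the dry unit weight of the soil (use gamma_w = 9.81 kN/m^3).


Using gamma_d = Gs * gamma_w / (1 + e)
gamma_d = 2.75 * 9.81 / (1 + 0.52)
gamma_d = 2.75 * 9.81 / 1.52
gamma_d = 17.748 kN/m^3


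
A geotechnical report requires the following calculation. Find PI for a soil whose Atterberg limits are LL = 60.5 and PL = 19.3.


Using PI = LL - PL
PI = 60.5 - 19.3
PI = 41.2


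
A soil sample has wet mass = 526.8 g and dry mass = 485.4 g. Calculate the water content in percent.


Using w = (m_wet - m_dry) / m_dry * 100
m_wet - m_dry = 526.8 - 485.4 = 41.4 g
w = 41.4 / 485.4 * 100
w = 8.53 %


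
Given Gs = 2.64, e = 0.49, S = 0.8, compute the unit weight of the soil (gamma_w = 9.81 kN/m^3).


Result: 19.962 kN/m^3

Derivation:
Using gamma = gamma_w * (Gs + S*e) / (1 + e)
Numerator: Gs + S*e = 2.64 + 0.8*0.49 = 3.032
Denominator: 1 + e = 1 + 0.49 = 1.49
gamma = 9.81 * 3.032 / 1.49
gamma = 19.962 kN/m^3


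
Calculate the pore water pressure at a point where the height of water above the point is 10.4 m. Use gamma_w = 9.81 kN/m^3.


Using u = gamma_w * h_w
u = 9.81 * 10.4
u = 102.02 kPa


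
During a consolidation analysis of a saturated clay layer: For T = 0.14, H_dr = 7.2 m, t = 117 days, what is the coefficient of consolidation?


Using cv = T * H_dr^2 / t
H_dr^2 = 7.2^2 = 51.84
cv = 0.14 * 51.84 / 117
cv = 0.06203 m^2/day


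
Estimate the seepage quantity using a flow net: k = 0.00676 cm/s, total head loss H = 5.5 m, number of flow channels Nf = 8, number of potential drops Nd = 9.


Result: 0.0003305 m^3/s per m

Derivation:
Convert k to m/s for unit consistency with H:
k = 0.00676 cm/s = 0.00676 / 100 m/s = 6.76e-05 m/s
Using q = k * H * Nf / Nd
Nf / Nd = 8 / 9 = 0.8889
q = 6.76e-05 * 5.5 * 0.8889
q = 0.0003305 m^3/s per m


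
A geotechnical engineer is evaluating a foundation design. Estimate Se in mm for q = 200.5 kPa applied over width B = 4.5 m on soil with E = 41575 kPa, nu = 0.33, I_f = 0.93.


Using Se = q * B * (1 - nu^2) * I_f / E
1 - nu^2 = 1 - 0.33^2 = 0.8911
Se = 200.5 * 4.5 * 0.8911 * 0.93 / 41575
Se = 0.017985 m
Convert to mm: Se = 0.017985 * 1000 = 17.985 mm


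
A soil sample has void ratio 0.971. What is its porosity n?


Using the relation n = e / (1 + e)
n = 0.971 / (1 + 0.971)
n = 0.971 / 1.971
n = 0.4926


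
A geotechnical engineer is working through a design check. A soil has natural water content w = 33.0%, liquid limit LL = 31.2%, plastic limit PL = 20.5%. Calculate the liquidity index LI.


First compute the plasticity index:
PI = LL - PL = 31.2 - 20.5 = 10.7
Then compute the liquidity index:
LI = (w - PL) / PI
LI = (33.0 - 20.5) / 10.7
LI = 1.168


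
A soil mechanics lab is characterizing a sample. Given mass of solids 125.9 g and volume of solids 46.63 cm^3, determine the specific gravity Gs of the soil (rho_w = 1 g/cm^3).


Result: 2.7

Derivation:
Using Gs = m_s / (V_s * rho_w)
Since rho_w = 1 g/cm^3:
Gs = 125.9 / 46.63
Gs = 2.7


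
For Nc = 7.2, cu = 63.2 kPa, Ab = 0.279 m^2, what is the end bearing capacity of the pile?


Using Qb = Nc * cu * Ab
Qb = 7.2 * 63.2 * 0.279
Qb = 126.96 kN


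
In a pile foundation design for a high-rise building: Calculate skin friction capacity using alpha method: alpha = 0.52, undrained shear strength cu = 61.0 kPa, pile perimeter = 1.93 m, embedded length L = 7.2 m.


Using Qs = alpha * cu * perimeter * L
Qs = 0.52 * 61.0 * 1.93 * 7.2
Qs = 440.78 kN


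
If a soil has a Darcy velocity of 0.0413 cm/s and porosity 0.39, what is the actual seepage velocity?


Result: 0.1059 cm/s

Derivation:
Using v_s = v_d / n
v_s = 0.0413 / 0.39
v_s = 0.1059 cm/s


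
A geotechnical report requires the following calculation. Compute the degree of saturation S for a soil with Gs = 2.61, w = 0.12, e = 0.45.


Result: 0.696

Derivation:
Using S = Gs * w / e
S = 2.61 * 0.12 / 0.45
S = 0.696


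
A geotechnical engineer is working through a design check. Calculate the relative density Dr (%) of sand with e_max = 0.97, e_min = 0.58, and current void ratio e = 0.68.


Using Dr = (e_max - e) / (e_max - e_min) * 100
e_max - e = 0.97 - 0.68 = 0.29
e_max - e_min = 0.97 - 0.58 = 0.39
Dr = 0.29 / 0.39 * 100
Dr = 74.36 %


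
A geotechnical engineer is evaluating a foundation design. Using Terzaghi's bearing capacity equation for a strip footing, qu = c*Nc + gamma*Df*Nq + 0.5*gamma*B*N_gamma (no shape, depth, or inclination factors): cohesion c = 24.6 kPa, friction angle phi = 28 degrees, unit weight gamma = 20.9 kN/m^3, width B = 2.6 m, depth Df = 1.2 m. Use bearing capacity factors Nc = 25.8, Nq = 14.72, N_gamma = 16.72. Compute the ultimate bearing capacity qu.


Compute qu = c*Nc + gamma*Df*Nq + 0.5*gamma*B*N_gamma
Term 1: 24.6 * 25.8 = 634.68
Term 2: 20.9 * 1.2 * 14.72 = 369.1776
Term 3: 0.5 * 20.9 * 2.6 * 16.72 = 454.2824
qu = 634.68 + 369.1776 + 454.2824
qu = 1458.14 kPa


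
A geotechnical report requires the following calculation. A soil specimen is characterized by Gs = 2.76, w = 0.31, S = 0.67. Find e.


Result: 1.277

Derivation:
Using the relation e = Gs * w / S
e = 2.76 * 0.31 / 0.67
e = 1.277


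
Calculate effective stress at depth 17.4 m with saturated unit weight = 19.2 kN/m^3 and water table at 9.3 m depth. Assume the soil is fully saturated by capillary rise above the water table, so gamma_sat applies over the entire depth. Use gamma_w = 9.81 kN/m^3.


Total stress = gamma_sat * depth
sigma = 19.2 * 17.4 = 334.08 kPa
Pore water pressure u = gamma_w * (depth - d_wt)
u = 9.81 * (17.4 - 9.3) = 79.461 kPa
Effective stress = sigma - u
sigma' = 334.08 - 79.461 = 254.62 kPa


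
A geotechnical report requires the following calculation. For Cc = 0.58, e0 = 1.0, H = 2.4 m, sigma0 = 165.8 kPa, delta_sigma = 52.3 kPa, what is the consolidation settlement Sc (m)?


Using Sc = Cc * H / (1 + e0) * log10((sigma0 + delta_sigma) / sigma0)
Stress ratio = (165.8 + 52.3) / 165.8 = 1.31544
log10(1.31544) = 0.119071
Cc * H / (1 + e0) = 0.58 * 2.4 / (1 + 1.0) = 0.696
Sc = 0.696 * 0.119071
Sc = 0.0829 m


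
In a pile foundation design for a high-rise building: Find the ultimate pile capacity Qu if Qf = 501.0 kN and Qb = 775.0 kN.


Using Qu = Qf + Qb
Qu = 501.0 + 775.0
Qu = 1276.0 kN


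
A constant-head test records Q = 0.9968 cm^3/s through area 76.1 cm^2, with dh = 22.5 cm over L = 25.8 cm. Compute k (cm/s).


Result: 0.01502 cm/s

Derivation:
Compute hydraulic gradient:
i = dh / L = 22.5 / 25.8 = 0.872093
Then apply Darcy's law:
k = Q / (A * i)
k = 0.9968 / (76.1 * 0.872093)
k = 0.9968 / 66.3663
k = 0.01502 cm/s


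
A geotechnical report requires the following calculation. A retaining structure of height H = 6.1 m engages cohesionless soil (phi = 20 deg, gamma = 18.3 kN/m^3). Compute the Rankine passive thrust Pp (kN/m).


Compute passive earth pressure coefficient:
Kp = tan^2(45 + phi/2) = tan^2(55.0) = 2.039607
Compute passive force:
Pp = 0.5 * Kp * gamma * H^2
Pp = 0.5 * 2.039607 * 18.3 * 6.1^2
Pp = 694.43 kN/m


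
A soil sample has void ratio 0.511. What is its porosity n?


Using the relation n = e / (1 + e)
n = 0.511 / (1 + 0.511)
n = 0.511 / 1.511
n = 0.3382


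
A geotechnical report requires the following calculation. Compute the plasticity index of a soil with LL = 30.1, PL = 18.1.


Using PI = LL - PL
PI = 30.1 - 18.1
PI = 12.0


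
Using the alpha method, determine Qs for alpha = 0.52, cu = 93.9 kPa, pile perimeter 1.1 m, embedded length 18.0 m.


Result: 966.79 kN

Derivation:
Using Qs = alpha * cu * perimeter * L
Qs = 0.52 * 93.9 * 1.1 * 18.0
Qs = 966.79 kN


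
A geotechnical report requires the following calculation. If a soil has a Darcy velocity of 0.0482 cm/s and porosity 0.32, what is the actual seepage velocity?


Result: 0.15063 cm/s

Derivation:
Using v_s = v_d / n
v_s = 0.0482 / 0.32
v_s = 0.15063 cm/s


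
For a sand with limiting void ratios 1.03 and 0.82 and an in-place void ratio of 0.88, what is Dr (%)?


Using Dr = (e_max - e) / (e_max - e_min) * 100
e_max - e = 1.03 - 0.88 = 0.15
e_max - e_min = 1.03 - 0.82 = 0.21
Dr = 0.15 / 0.21 * 100
Dr = 71.43 %


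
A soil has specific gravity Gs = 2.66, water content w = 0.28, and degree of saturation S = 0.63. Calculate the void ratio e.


Using the relation e = Gs * w / S
e = 2.66 * 0.28 / 0.63
e = 1.1822


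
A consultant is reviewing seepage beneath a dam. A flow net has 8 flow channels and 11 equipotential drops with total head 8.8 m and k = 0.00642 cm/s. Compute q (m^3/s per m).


Convert k to m/s for unit consistency with H:
k = 0.00642 cm/s = 0.00642 / 100 m/s = 6.42e-05 m/s
Using q = k * H * Nf / Nd
Nf / Nd = 8 / 11 = 0.7273
q = 6.42e-05 * 8.8 * 0.7273
q = 0.0004109 m^3/s per m


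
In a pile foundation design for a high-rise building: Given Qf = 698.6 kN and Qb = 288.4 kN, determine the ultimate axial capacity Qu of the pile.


Using Qu = Qf + Qb
Qu = 698.6 + 288.4
Qu = 987.0 kN


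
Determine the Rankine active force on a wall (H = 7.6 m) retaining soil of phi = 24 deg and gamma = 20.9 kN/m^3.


Result: 254.55 kN/m

Derivation:
Compute active earth pressure coefficient:
Ka = tan^2(45 - phi/2) = tan^2(33.0) = 0.42173
Compute active force:
Pa = 0.5 * Ka * gamma * H^2
Pa = 0.5 * 0.42173 * 20.9 * 7.6^2
Pa = 254.55 kN/m


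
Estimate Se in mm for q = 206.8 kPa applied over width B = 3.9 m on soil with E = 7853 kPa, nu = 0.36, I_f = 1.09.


Using Se = q * B * (1 - nu^2) * I_f / E
1 - nu^2 = 1 - 0.36^2 = 0.8704
Se = 206.8 * 3.9 * 0.8704 * 1.09 / 7853
Se = 0.097437 m
Convert to mm: Se = 0.097437 * 1000 = 97.437 mm


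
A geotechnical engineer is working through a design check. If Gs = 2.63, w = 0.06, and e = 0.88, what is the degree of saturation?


Using S = Gs * w / e
S = 2.63 * 0.06 / 0.88
S = 0.1793


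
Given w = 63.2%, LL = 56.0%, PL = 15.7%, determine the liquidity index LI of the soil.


First compute the plasticity index:
PI = LL - PL = 56.0 - 15.7 = 40.3
Then compute the liquidity index:
LI = (w - PL) / PI
LI = (63.2 - 15.7) / 40.3
LI = 1.179


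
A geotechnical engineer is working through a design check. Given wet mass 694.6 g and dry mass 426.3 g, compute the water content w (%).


Result: 62.94 %

Derivation:
Using w = (m_wet - m_dry) / m_dry * 100
m_wet - m_dry = 694.6 - 426.3 = 268.3 g
w = 268.3 / 426.3 * 100
w = 62.94 %


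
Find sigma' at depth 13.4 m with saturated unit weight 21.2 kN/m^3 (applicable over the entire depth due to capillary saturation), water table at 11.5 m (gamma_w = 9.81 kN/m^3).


Total stress = gamma_sat * depth
sigma = 21.2 * 13.4 = 284.08 kPa
Pore water pressure u = gamma_w * (depth - d_wt)
u = 9.81 * (13.4 - 11.5) = 18.639 kPa
Effective stress = sigma - u
sigma' = 284.08 - 18.639 = 265.44 kPa


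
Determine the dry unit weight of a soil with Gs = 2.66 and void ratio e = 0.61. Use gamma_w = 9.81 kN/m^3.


Using gamma_d = Gs * gamma_w / (1 + e)
gamma_d = 2.66 * 9.81 / (1 + 0.61)
gamma_d = 2.66 * 9.81 / 1.61
gamma_d = 16.208 kN/m^3


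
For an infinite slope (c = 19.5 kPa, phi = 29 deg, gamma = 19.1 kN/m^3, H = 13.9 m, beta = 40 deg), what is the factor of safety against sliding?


Result: 0.81

Derivation:
Using Fs = c / (gamma*H*sin(beta)*cos(beta)) + tan(phi)/tan(beta)
Cohesion contribution = 19.5 / (19.1*13.9*sin(40)*cos(40))
Cohesion contribution = 0.149164
Friction contribution = tan(29)/tan(40) = 0.6606
Fs = 0.149164 + 0.6606
Fs = 0.81


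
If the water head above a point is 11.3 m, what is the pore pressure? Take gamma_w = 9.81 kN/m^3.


Result: 110.85 kPa

Derivation:
Using u = gamma_w * h_w
u = 9.81 * 11.3
u = 110.85 kPa


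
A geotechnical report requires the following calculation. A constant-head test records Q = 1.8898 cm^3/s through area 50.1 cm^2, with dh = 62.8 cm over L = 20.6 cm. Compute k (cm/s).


Compute hydraulic gradient:
i = dh / L = 62.8 / 20.6 = 3.04854
Then apply Darcy's law:
k = Q / (A * i)
k = 1.8898 / (50.1 * 3.04854)
k = 1.8898 / 152.732
k = 0.012373 cm/s


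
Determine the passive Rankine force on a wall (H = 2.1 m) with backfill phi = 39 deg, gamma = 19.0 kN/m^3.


Result: 184.15 kN/m

Derivation:
Compute passive earth pressure coefficient:
Kp = tan^2(45 + phi/2) = tan^2(64.5) = 4.395495
Compute passive force:
Pp = 0.5 * Kp * gamma * H^2
Pp = 0.5 * 4.395495 * 19.0 * 2.1^2
Pp = 184.15 kN/m


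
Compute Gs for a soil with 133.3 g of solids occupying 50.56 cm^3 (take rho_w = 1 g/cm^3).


Using Gs = m_s / (V_s * rho_w)
Since rho_w = 1 g/cm^3:
Gs = 133.3 / 50.56
Gs = 2.636


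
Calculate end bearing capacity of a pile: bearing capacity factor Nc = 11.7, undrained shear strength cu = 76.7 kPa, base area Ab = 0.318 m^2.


Result: 285.37 kN

Derivation:
Using Qb = Nc * cu * Ab
Qb = 11.7 * 76.7 * 0.318
Qb = 285.37 kN


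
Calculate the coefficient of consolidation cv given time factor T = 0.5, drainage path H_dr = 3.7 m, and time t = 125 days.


Using cv = T * H_dr^2 / t
H_dr^2 = 3.7^2 = 13.69
cv = 0.5 * 13.69 / 125
cv = 0.05476 m^2/day


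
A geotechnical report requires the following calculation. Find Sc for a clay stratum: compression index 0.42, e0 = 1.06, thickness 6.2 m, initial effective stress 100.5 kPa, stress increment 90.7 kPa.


Result: 0.3531 m

Derivation:
Using Sc = Cc * H / (1 + e0) * log10((sigma0 + delta_sigma) / sigma0)
Stress ratio = (100.5 + 90.7) / 100.5 = 1.90249
log10(1.90249) = 0.279322
Cc * H / (1 + e0) = 0.42 * 6.2 / (1 + 1.06) = 1.26408
Sc = 1.26408 * 0.279322
Sc = 0.3531 m


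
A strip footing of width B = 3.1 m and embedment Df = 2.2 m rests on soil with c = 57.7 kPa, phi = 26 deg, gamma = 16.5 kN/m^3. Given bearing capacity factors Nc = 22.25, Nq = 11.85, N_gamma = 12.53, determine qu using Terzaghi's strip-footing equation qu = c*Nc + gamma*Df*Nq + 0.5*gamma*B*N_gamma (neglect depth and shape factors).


Compute qu = c*Nc + gamma*Df*Nq + 0.5*gamma*B*N_gamma
Term 1: 57.7 * 22.25 = 1283.825
Term 2: 16.5 * 2.2 * 11.85 = 430.155
Term 3: 0.5 * 16.5 * 3.1 * 12.53 = 320.45475
qu = 1283.825 + 430.155 + 320.45475
qu = 2034.43 kPa


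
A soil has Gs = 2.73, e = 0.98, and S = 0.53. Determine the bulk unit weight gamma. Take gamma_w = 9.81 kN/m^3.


Using gamma = gamma_w * (Gs + S*e) / (1 + e)
Numerator: Gs + S*e = 2.73 + 0.53*0.98 = 3.2494
Denominator: 1 + e = 1 + 0.98 = 1.98
gamma = 9.81 * 3.2494 / 1.98
gamma = 16.099 kN/m^3


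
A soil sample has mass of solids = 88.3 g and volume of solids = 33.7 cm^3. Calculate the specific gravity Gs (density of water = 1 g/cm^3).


Using Gs = m_s / (V_s * rho_w)
Since rho_w = 1 g/cm^3:
Gs = 88.3 / 33.7
Gs = 2.62


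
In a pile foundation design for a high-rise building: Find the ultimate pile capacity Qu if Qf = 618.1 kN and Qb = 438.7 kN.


Using Qu = Qf + Qb
Qu = 618.1 + 438.7
Qu = 1056.8 kN


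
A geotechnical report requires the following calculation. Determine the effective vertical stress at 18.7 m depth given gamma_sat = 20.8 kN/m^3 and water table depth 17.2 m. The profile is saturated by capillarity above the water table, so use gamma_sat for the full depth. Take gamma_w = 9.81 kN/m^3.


Total stress = gamma_sat * depth
sigma = 20.8 * 18.7 = 388.96 kPa
Pore water pressure u = gamma_w * (depth - d_wt)
u = 9.81 * (18.7 - 17.2) = 14.715 kPa
Effective stress = sigma - u
sigma' = 388.96 - 14.715 = 374.25 kPa


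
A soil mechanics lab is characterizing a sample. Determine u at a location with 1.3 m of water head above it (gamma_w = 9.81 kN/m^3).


Using u = gamma_w * h_w
u = 9.81 * 1.3
u = 12.75 kPa


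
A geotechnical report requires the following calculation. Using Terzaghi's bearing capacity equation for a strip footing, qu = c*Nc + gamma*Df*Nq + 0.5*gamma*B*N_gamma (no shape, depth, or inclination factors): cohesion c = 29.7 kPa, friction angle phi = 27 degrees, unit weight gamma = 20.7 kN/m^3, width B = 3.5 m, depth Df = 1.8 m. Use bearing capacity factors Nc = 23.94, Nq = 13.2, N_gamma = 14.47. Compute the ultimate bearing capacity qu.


Result: 1727.03 kPa

Derivation:
Compute qu = c*Nc + gamma*Df*Nq + 0.5*gamma*B*N_gamma
Term 1: 29.7 * 23.94 = 711.018
Term 2: 20.7 * 1.8 * 13.2 = 491.832
Term 3: 0.5 * 20.7 * 3.5 * 14.47 = 524.17575
qu = 711.018 + 491.832 + 524.17575
qu = 1727.03 kPa


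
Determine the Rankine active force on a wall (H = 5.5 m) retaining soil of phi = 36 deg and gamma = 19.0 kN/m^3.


Compute active earth pressure coefficient:
Ka = tan^2(45 - phi/2) = tan^2(27.0) = 0.259616
Compute active force:
Pa = 0.5 * Ka * gamma * H^2
Pa = 0.5 * 0.259616 * 19.0 * 5.5^2
Pa = 74.61 kN/m


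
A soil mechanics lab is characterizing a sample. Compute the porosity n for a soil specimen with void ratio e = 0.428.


Using the relation n = e / (1 + e)
n = 0.428 / (1 + 0.428)
n = 0.428 / 1.428
n = 0.2997


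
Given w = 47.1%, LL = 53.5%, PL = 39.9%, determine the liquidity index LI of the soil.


Result: 0.529

Derivation:
First compute the plasticity index:
PI = LL - PL = 53.5 - 39.9 = 13.6
Then compute the liquidity index:
LI = (w - PL) / PI
LI = (47.1 - 39.9) / 13.6
LI = 0.529


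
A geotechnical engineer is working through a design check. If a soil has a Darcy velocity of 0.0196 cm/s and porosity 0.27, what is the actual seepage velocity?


Result: 0.07259 cm/s

Derivation:
Using v_s = v_d / n
v_s = 0.0196 / 0.27
v_s = 0.07259 cm/s


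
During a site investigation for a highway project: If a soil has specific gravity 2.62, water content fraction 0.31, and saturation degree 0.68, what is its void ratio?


Result: 1.1944

Derivation:
Using the relation e = Gs * w / S
e = 2.62 * 0.31 / 0.68
e = 1.1944


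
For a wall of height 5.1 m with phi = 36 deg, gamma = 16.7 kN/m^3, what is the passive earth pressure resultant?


Compute passive earth pressure coefficient:
Kp = tan^2(45 + phi/2) = tan^2(63.0) = 3.85184
Compute passive force:
Pp = 0.5 * Kp * gamma * H^2
Pp = 0.5 * 3.85184 * 16.7 * 5.1^2
Pp = 836.56 kN/m


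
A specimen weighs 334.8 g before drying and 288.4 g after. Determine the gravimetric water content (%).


Using w = (m_wet - m_dry) / m_dry * 100
m_wet - m_dry = 334.8 - 288.4 = 46.4 g
w = 46.4 / 288.4 * 100
w = 16.09 %


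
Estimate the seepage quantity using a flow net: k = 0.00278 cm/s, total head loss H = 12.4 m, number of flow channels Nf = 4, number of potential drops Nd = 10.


Convert k to m/s for unit consistency with H:
k = 0.00278 cm/s = 0.00278 / 100 m/s = 2.78e-05 m/s
Using q = k * H * Nf / Nd
Nf / Nd = 4 / 10 = 0.4
q = 2.78e-05 * 12.4 * 0.4
q = 0.0001379 m^3/s per m


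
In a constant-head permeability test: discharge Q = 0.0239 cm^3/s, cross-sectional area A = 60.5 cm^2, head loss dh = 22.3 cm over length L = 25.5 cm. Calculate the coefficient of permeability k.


Compute hydraulic gradient:
i = dh / L = 22.3 / 25.5 = 0.87451
Then apply Darcy's law:
k = Q / (A * i)
k = 0.0239 / (60.5 * 0.87451)
k = 0.0239 / 52.9078
k = 0.000452 cm/s


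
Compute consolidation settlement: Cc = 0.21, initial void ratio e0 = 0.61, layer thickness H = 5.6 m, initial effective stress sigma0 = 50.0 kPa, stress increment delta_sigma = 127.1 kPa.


Using Sc = Cc * H / (1 + e0) * log10((sigma0 + delta_sigma) / sigma0)
Stress ratio = (50.0 + 127.1) / 50.0 = 3.542
log10(3.542) = 0.549249
Cc * H / (1 + e0) = 0.21 * 5.6 / (1 + 0.61) = 0.730435
Sc = 0.730435 * 0.549249
Sc = 0.4012 m


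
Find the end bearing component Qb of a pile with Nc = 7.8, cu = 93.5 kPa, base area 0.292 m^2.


Using Qb = Nc * cu * Ab
Qb = 7.8 * 93.5 * 0.292
Qb = 212.96 kN


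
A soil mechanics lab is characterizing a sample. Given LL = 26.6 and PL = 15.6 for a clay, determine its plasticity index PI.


Using PI = LL - PL
PI = 26.6 - 15.6
PI = 11.0


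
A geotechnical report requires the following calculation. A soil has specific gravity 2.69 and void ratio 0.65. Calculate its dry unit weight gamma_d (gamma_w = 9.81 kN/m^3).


Result: 15.993 kN/m^3

Derivation:
Using gamma_d = Gs * gamma_w / (1 + e)
gamma_d = 2.69 * 9.81 / (1 + 0.65)
gamma_d = 2.69 * 9.81 / 1.65
gamma_d = 15.993 kN/m^3


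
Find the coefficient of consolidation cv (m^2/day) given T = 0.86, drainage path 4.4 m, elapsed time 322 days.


Result: 0.05171 m^2/day

Derivation:
Using cv = T * H_dr^2 / t
H_dr^2 = 4.4^2 = 19.36
cv = 0.86 * 19.36 / 322
cv = 0.05171 m^2/day


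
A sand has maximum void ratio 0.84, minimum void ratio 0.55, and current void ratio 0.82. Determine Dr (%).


Using Dr = (e_max - e) / (e_max - e_min) * 100
e_max - e = 0.84 - 0.82 = 0.02
e_max - e_min = 0.84 - 0.55 = 0.29
Dr = 0.02 / 0.29 * 100
Dr = 6.9 %


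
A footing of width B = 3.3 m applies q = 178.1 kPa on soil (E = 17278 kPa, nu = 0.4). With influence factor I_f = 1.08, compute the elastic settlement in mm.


Result: 30.859 mm

Derivation:
Using Se = q * B * (1 - nu^2) * I_f / E
1 - nu^2 = 1 - 0.4^2 = 0.84
Se = 178.1 * 3.3 * 0.84 * 1.08 / 17278
Se = 0.030859 m
Convert to mm: Se = 0.030859 * 1000 = 30.859 mm


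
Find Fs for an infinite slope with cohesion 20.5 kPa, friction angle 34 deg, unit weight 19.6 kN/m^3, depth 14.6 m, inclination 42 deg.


Result: 0.893

Derivation:
Using Fs = c / (gamma*H*sin(beta)*cos(beta)) + tan(phi)/tan(beta)
Cohesion contribution = 20.5 / (19.6*14.6*sin(42)*cos(42))
Cohesion contribution = 0.144066
Friction contribution = tan(34)/tan(42) = 0.749118
Fs = 0.144066 + 0.749118
Fs = 0.893


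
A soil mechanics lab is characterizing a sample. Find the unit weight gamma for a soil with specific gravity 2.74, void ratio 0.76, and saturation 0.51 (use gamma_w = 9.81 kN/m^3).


Using gamma = gamma_w * (Gs + S*e) / (1 + e)
Numerator: Gs + S*e = 2.74 + 0.51*0.76 = 3.1276
Denominator: 1 + e = 1 + 0.76 = 1.76
gamma = 9.81 * 3.1276 / 1.76
gamma = 17.433 kN/m^3


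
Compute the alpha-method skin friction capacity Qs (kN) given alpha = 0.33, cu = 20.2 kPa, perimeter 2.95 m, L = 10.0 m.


Result: 196.65 kN

Derivation:
Using Qs = alpha * cu * perimeter * L
Qs = 0.33 * 20.2 * 2.95 * 10.0
Qs = 196.65 kN


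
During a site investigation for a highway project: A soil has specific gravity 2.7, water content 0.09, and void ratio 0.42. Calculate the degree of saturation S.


Using S = Gs * w / e
S = 2.7 * 0.09 / 0.42
S = 0.5786


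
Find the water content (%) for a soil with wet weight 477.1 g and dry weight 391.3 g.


Result: 21.93 %

Derivation:
Using w = (m_wet - m_dry) / m_dry * 100
m_wet - m_dry = 477.1 - 391.3 = 85.8 g
w = 85.8 / 391.3 * 100
w = 21.93 %


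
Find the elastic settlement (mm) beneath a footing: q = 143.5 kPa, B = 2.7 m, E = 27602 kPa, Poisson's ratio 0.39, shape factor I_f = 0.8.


Using Se = q * B * (1 - nu^2) * I_f / E
1 - nu^2 = 1 - 0.39^2 = 0.8479
Se = 143.5 * 2.7 * 0.8479 * 0.8 / 27602
Se = 0.009522 m
Convert to mm: Se = 0.009522 * 1000 = 9.522 mm


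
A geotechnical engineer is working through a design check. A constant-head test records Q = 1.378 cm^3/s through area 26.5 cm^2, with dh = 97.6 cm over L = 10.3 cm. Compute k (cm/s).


Compute hydraulic gradient:
i = dh / L = 97.6 / 10.3 = 9.47573
Then apply Darcy's law:
k = Q / (A * i)
k = 1.378 / (26.5 * 9.47573)
k = 1.378 / 251.107
k = 0.005488 cm/s


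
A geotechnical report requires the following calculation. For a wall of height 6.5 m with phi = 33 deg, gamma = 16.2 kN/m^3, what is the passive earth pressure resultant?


Compute passive earth pressure coefficient:
Kp = tan^2(45 + phi/2) = tan^2(61.5) = 3.39212
Compute passive force:
Pp = 0.5 * Kp * gamma * H^2
Pp = 0.5 * 3.39212 * 16.2 * 6.5^2
Pp = 1160.87 kN/m


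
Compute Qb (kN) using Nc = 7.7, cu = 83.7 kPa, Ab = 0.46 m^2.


Using Qb = Nc * cu * Ab
Qb = 7.7 * 83.7 * 0.46
Qb = 296.47 kN


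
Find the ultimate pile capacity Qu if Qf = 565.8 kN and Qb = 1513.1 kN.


Result: 2078.9 kN

Derivation:
Using Qu = Qf + Qb
Qu = 565.8 + 1513.1
Qu = 2078.9 kN


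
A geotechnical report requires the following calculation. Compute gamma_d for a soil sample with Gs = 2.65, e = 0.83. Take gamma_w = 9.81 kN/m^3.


Result: 14.206 kN/m^3

Derivation:
Using gamma_d = Gs * gamma_w / (1 + e)
gamma_d = 2.65 * 9.81 / (1 + 0.83)
gamma_d = 2.65 * 9.81 / 1.83
gamma_d = 14.206 kN/m^3


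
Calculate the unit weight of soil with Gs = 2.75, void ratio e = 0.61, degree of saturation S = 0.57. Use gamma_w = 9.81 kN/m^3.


Using gamma = gamma_w * (Gs + S*e) / (1 + e)
Numerator: Gs + S*e = 2.75 + 0.57*0.61 = 3.0977
Denominator: 1 + e = 1 + 0.61 = 1.61
gamma = 9.81 * 3.0977 / 1.61
gamma = 18.875 kN/m^3


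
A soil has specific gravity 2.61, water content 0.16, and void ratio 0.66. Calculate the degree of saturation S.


Using S = Gs * w / e
S = 2.61 * 0.16 / 0.66
S = 0.6327


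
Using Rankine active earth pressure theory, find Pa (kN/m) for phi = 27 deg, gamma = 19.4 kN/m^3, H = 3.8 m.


Compute active earth pressure coefficient:
Ka = tan^2(45 - phi/2) = tan^2(31.5) = 0.375525
Compute active force:
Pa = 0.5 * Ka * gamma * H^2
Pa = 0.5 * 0.375525 * 19.4 * 3.8^2
Pa = 52.6 kN/m


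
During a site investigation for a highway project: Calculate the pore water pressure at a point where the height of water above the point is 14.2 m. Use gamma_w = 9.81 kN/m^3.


Using u = gamma_w * h_w
u = 9.81 * 14.2
u = 139.3 kPa


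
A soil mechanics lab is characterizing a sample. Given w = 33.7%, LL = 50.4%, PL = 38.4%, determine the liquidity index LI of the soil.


First compute the plasticity index:
PI = LL - PL = 50.4 - 38.4 = 12.0
Then compute the liquidity index:
LI = (w - PL) / PI
LI = (33.7 - 38.4) / 12.0
LI = -0.392


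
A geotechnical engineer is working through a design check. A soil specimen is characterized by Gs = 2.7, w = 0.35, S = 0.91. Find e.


Using the relation e = Gs * w / S
e = 2.7 * 0.35 / 0.91
e = 1.0385


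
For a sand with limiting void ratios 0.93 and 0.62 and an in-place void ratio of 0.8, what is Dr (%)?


Using Dr = (e_max - e) / (e_max - e_min) * 100
e_max - e = 0.93 - 0.8 = 0.13
e_max - e_min = 0.93 - 0.62 = 0.31
Dr = 0.13 / 0.31 * 100
Dr = 41.94 %


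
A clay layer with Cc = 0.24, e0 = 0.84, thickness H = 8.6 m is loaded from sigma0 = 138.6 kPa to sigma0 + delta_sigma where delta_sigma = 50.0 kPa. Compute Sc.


Result: 0.1501 m

Derivation:
Using Sc = Cc * H / (1 + e0) * log10((sigma0 + delta_sigma) / sigma0)
Stress ratio = (138.6 + 50.0) / 138.6 = 1.36075
log10(1.36075) = 0.133778
Cc * H / (1 + e0) = 0.24 * 8.6 / (1 + 0.84) = 1.12174
Sc = 1.12174 * 0.133778
Sc = 0.1501 m


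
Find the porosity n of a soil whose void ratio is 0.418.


Result: 0.2948

Derivation:
Using the relation n = e / (1 + e)
n = 0.418 / (1 + 0.418)
n = 0.418 / 1.418
n = 0.2948


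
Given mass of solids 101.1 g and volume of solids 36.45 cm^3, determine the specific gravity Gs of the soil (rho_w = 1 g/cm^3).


Result: 2.774

Derivation:
Using Gs = m_s / (V_s * rho_w)
Since rho_w = 1 g/cm^3:
Gs = 101.1 / 36.45
Gs = 2.774


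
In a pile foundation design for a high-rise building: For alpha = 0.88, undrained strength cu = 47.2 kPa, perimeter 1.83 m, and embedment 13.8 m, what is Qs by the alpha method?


Result: 1048.95 kN

Derivation:
Using Qs = alpha * cu * perimeter * L
Qs = 0.88 * 47.2 * 1.83 * 13.8
Qs = 1048.95 kN


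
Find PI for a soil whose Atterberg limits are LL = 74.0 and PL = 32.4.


Using PI = LL - PL
PI = 74.0 - 32.4
PI = 41.6


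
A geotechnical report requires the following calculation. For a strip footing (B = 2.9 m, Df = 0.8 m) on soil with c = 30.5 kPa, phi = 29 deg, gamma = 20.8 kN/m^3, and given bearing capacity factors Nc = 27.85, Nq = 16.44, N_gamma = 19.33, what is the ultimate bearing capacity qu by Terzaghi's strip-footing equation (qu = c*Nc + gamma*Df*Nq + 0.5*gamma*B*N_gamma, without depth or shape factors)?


Compute qu = c*Nc + gamma*Df*Nq + 0.5*gamma*B*N_gamma
Term 1: 30.5 * 27.85 = 849.425
Term 2: 20.8 * 0.8 * 16.44 = 273.5616
Term 3: 0.5 * 20.8 * 2.9 * 19.33 = 582.9928
qu = 849.425 + 273.5616 + 582.9928
qu = 1705.98 kPa


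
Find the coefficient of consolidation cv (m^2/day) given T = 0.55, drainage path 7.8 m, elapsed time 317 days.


Using cv = T * H_dr^2 / t
H_dr^2 = 7.8^2 = 60.84
cv = 0.55 * 60.84 / 317
cv = 0.10556 m^2/day


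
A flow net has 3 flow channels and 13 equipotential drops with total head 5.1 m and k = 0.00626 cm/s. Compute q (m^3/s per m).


Convert k to m/s for unit consistency with H:
k = 0.00626 cm/s = 0.00626 / 100 m/s = 6.26e-05 m/s
Using q = k * H * Nf / Nd
Nf / Nd = 3 / 13 = 0.2308
q = 6.26e-05 * 5.1 * 0.2308
q = 7.368e-05 m^3/s per m


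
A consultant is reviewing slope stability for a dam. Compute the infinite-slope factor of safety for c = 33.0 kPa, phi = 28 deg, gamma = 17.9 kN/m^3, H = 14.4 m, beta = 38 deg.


Using Fs = c / (gamma*H*sin(beta)*cos(beta)) + tan(phi)/tan(beta)
Cohesion contribution = 33.0 / (17.9*14.4*sin(38)*cos(38))
Cohesion contribution = 0.263891
Friction contribution = tan(28)/tan(38) = 0.680557
Fs = 0.263891 + 0.680557
Fs = 0.944


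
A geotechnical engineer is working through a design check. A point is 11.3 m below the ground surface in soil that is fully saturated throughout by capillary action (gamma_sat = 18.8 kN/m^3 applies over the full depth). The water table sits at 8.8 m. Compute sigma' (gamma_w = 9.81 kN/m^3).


Total stress = gamma_sat * depth
sigma = 18.8 * 11.3 = 212.44 kPa
Pore water pressure u = gamma_w * (depth - d_wt)
u = 9.81 * (11.3 - 8.8) = 24.525 kPa
Effective stress = sigma - u
sigma' = 212.44 - 24.525 = 187.92 kPa


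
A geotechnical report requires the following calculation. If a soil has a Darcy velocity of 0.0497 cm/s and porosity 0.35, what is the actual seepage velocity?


Using v_s = v_d / n
v_s = 0.0497 / 0.35
v_s = 0.142 cm/s


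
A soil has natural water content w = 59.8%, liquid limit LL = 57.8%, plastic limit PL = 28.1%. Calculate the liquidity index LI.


First compute the plasticity index:
PI = LL - PL = 57.8 - 28.1 = 29.7
Then compute the liquidity index:
LI = (w - PL) / PI
LI = (59.8 - 28.1) / 29.7
LI = 1.067


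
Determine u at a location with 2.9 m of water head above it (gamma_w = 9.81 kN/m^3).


Using u = gamma_w * h_w
u = 9.81 * 2.9
u = 28.45 kPa


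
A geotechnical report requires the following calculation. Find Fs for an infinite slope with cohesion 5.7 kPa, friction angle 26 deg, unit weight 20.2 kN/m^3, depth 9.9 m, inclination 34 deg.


Result: 0.785

Derivation:
Using Fs = c / (gamma*H*sin(beta)*cos(beta)) + tan(phi)/tan(beta)
Cohesion contribution = 5.7 / (20.2*9.9*sin(34)*cos(34))
Cohesion contribution = 0.0614826
Friction contribution = tan(26)/tan(34) = 0.723093
Fs = 0.0614826 + 0.723093
Fs = 0.785


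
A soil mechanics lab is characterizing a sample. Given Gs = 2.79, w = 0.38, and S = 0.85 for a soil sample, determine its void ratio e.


Using the relation e = Gs * w / S
e = 2.79 * 0.38 / 0.85
e = 1.2473


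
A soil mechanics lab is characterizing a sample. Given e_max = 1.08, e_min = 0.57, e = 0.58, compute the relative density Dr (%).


Using Dr = (e_max - e) / (e_max - e_min) * 100
e_max - e = 1.08 - 0.58 = 0.5
e_max - e_min = 1.08 - 0.57 = 0.51
Dr = 0.5 / 0.51 * 100
Dr = 98.04 %


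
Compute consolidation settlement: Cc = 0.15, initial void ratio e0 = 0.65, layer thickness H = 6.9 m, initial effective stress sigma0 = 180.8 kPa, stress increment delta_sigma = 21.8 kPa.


Using Sc = Cc * H / (1 + e0) * log10((sigma0 + delta_sigma) / sigma0)
Stress ratio = (180.8 + 21.8) / 180.8 = 1.12058
log10(1.12058) = 0.049441
Cc * H / (1 + e0) = 0.15 * 6.9 / (1 + 0.65) = 0.627273
Sc = 0.627273 * 0.049441
Sc = 0.031 m


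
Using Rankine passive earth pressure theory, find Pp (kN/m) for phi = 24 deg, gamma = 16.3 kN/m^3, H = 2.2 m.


Compute passive earth pressure coefficient:
Kp = tan^2(45 + phi/2) = tan^2(57.0) = 2.371184
Compute passive force:
Pp = 0.5 * Kp * gamma * H^2
Pp = 0.5 * 2.371184 * 16.3 * 2.2^2
Pp = 93.53 kN/m


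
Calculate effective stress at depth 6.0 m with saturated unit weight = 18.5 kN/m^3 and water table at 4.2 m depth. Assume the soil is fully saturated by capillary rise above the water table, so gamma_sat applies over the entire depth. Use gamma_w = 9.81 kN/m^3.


Result: 93.34 kPa

Derivation:
Total stress = gamma_sat * depth
sigma = 18.5 * 6.0 = 111.0 kPa
Pore water pressure u = gamma_w * (depth - d_wt)
u = 9.81 * (6.0 - 4.2) = 17.658 kPa
Effective stress = sigma - u
sigma' = 111.0 - 17.658 = 93.34 kPa
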